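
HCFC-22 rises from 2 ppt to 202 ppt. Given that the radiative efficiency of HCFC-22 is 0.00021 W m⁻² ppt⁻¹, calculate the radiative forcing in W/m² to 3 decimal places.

ΔF = 0.042 W/m²

HCFC-22: ΔF = 0.00021 × (202 − 2) = 0.00021 × 200 = 0.0420 W/m².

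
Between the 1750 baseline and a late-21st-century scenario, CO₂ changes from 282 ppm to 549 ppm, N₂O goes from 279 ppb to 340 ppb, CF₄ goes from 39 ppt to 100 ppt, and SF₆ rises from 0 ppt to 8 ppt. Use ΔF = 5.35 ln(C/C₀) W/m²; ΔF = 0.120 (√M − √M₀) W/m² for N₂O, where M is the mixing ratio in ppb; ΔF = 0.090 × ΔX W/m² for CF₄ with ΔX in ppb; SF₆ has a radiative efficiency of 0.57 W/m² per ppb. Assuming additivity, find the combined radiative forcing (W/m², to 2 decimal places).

ΔF = 3.78 W/m²

CO₂: 5.35 × ln(549/282) = 5.35 × ln(1.94681) = 5.35 × 0.66619 = 3.5641 W/m².
N₂O: 0.120 × (√340 − √279) = 0.120 × (18.4391 − 16.7033) = 0.120 × 1.7358 = 0.2083 W/m².
CF₄: Δ = 100 − 39 = 61 ppt = 0.061 ppb; ΔF = 0.090 × 0.061 = 0.0055 W/m².
SF₆: Δ = 8 − 0 = 8 ppt = 0.008 ppb; ΔF = 0.57 × 0.008 = 0.0046 W/m².
Total ΔF = 3.5641 + 0.2083 + 0.0055 + 0.0046 = 3.7825 W/m².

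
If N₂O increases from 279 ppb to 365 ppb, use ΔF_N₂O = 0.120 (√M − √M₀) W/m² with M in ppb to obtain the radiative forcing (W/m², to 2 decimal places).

ΔF = 0.29 W/m²

N₂O: 0.120 × (√365 − √279) = 0.120 × (19.1050 − 16.7033) = 0.120 × 2.4017 = 0.2882 W/m².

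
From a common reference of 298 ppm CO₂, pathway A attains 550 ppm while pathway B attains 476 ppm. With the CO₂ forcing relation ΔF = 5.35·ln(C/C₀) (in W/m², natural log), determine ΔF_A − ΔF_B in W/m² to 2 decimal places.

ΔF_A − ΔF_B = 0.77 W/m²

ΔF_A = 5.35 ln(550/298) = 5.35 × 0.61282 = 3.2786 W/m².
ΔF_B = 5.35 ln(476/298) = 5.35 × 0.46832 = 2.5055 W/m².
Difference: 3.2786 − 2.5055 = 0.7731 W/m².
(Equivalently, ΔF_A − ΔF_B = 5.35 ln(550/476) = 5.35 × 0.14450 = 0.7731 W/m².)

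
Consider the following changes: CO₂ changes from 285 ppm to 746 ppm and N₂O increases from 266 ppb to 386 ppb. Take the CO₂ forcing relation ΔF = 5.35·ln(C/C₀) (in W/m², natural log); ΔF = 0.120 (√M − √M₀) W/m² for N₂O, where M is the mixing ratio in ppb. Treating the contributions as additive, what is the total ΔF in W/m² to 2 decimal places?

CO₂: 5.35 × ln(746/285) = 5.35 × ln(2.61754) = 5.35 × 0.96223 = 5.1479 W/m².
N₂O: 0.120 × (√386 − √266) = 0.120 × (19.6469 − 16.3095) = 0.120 × 3.3374 = 0.4005 W/m².
Total ΔF = 5.1479 + 0.4005 = 5.5484 W/m².

ΔF = 5.55 W/m²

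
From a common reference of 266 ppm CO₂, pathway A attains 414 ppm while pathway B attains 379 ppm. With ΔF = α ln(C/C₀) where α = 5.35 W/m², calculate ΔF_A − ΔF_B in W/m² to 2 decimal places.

ΔF_A = 5.35 ln(414/266) = 5.35 × 0.44237 = 2.3667 W/m².
ΔF_B = 5.35 ln(379/266) = 5.35 × 0.35404 = 1.8941 W/m².
Difference: 2.3667 − 1.8941 = 0.4726 W/m².
(Equivalently, ΔF_A − ΔF_B = 5.35 ln(414/379) = 5.35 × 0.08833 = 0.4726 W/m².)

ΔF_A − ΔF_B = 0.47 W/m²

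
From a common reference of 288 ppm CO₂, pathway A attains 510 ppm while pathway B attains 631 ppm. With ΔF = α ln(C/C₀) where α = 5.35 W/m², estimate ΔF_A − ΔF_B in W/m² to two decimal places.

ΔF_A − ΔF_B = -1.14 W/m²

ΔF_A = 5.35 ln(510/288) = 5.35 × 0.57145 = 3.0573 W/m².
ΔF_B = 5.35 ln(631/288) = 5.35 × 0.78435 = 4.1963 W/m².
Difference: 3.0573 − 4.1963 = -1.1390 W/m².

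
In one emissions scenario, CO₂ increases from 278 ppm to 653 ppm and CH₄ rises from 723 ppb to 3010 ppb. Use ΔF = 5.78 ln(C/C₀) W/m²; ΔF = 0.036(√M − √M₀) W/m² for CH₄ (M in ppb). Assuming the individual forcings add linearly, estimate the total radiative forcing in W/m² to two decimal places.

CO₂: 5.78 × ln(653/278) = 5.78 × ln(2.34892) = 5.78 × 0.85396 = 4.9359 W/m².
CH₄: 0.036 × (√3010 − √723) = 0.036 × (54.8635 − 26.8887) = 0.036 × 27.9748 = 1.0071 W/m².
Total ΔF = 4.9359 + 1.0071 = 5.9430 W/m².

ΔF = 5.94 W/m²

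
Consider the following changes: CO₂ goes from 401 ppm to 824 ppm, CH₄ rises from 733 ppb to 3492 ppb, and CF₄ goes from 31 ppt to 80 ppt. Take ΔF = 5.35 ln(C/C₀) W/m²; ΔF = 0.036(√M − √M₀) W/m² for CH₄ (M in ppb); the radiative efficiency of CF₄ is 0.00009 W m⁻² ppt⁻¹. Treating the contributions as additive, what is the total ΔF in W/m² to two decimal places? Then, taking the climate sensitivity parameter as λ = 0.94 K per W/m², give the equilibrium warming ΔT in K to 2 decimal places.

ΔF = 5.01 W/m²; ΔT = 4.71 K

CO₂: 5.35 × ln(824/401) = 5.35 × ln(2.05486) = 5.35 × 0.72021 = 3.8531 W/m².
CH₄: 0.036 × (√3492 − √733) = 0.036 × (59.0931 − 27.0740) = 0.036 × 32.0191 = 1.1527 W/m².
CF₄: ΔF = 0.00009 × (80 − 31) = 0.00009 × 49 = 0.0044 W/m².
Total ΔF = 3.8531 + 1.1527 + 0.0044 = 5.0102 W/m².
ΔT = λ ΔF = 0.94 × 5.01 = 4.7094 K.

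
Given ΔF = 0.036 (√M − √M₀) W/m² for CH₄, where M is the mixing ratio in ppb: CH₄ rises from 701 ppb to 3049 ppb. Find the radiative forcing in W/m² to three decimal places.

CH₄: 0.036 × (√3049 − √701) = 0.036 × (55.2178 − 26.4764) = 0.036 × 28.7414 = 1.0347 W/m².

ΔF = 1.035 W/m²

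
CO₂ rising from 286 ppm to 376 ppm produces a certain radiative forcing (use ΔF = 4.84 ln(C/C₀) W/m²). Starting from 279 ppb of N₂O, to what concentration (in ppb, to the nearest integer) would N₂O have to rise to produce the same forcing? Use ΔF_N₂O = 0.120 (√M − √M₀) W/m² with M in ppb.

CO₂ forcing: 4.84 × ln(376/286) = 4.84 × 0.273597 = 1.32421 W/m².
Set 0.120(√M − √279) = 1.32421: √M = 1.32421/0.120 + √279 = 11.0351 + 16.7033 = 27.7384.
M = (27.7384)² = 769.42 ppb.

M ≈ 769 ppb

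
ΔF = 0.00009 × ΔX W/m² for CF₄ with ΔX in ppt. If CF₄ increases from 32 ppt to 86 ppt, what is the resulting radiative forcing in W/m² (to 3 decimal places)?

ΔF = 0.005 W/m²

CF₄: ΔF = 0.00009 × (86 − 32) = 0.00009 × 54 = 0.0049 W/m².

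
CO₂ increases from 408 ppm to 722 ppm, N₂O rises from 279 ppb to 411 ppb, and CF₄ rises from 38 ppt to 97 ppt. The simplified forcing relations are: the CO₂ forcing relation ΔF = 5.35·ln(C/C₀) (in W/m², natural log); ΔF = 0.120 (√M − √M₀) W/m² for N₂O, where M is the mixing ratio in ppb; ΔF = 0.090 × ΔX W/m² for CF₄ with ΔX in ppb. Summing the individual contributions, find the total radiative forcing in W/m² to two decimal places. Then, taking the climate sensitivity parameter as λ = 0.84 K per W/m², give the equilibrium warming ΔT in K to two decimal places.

ΔF = 3.49 W/m²; ΔT = 2.93 K

CO₂: 5.35 × ln(722/408) = 5.35 × ln(1.76961) = 5.35 × 0.57076 = 3.0536 W/m².
N₂O: 0.120 × (√411 − √279) = 0.120 × (20.2731 − 16.7033) = 0.120 × 3.5698 = 0.4284 W/m².
CF₄: Δ = 97 − 38 = 59 ppt = 0.059 ppb; ΔF = 0.090 × 0.059 = 0.0053 W/m².
Total ΔF = 3.0536 + 0.4284 + 0.0053 = 3.4873 W/m².
ΔT = λ ΔF = 0.84 × 3.49 = 2.9316 K.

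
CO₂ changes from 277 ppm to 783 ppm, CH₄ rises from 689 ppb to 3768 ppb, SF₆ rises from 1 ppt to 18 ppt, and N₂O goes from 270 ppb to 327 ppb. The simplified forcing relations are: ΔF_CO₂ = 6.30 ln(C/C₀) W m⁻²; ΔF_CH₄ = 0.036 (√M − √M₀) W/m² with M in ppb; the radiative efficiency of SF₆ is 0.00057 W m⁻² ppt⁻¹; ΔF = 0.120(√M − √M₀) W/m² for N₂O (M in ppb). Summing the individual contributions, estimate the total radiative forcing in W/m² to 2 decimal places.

ΔF = 8.02 W/m²

CO₂: 6.30 × ln(783/277) = 6.30 × ln(2.82671) = 6.30 × 1.03911 = 6.5464 W/m².
CH₄: 0.036 × (√3768 − √689) = 0.036 × (61.3840 − 26.2488) = 0.036 × 35.1352 = 1.2649 W/m².
SF₆: ΔF = 0.00057 × (18 − 1) = 0.00057 × 17 = 0.0097 W/m².
N₂O: 0.120 × (√327 − √270) = 0.120 × (18.0831 − 16.4317) = 0.120 × 1.6514 = 0.1982 W/m².
Total ΔF = 6.5464 + 1.2649 + 0.0097 + 0.1982 = 8.0192 W/m².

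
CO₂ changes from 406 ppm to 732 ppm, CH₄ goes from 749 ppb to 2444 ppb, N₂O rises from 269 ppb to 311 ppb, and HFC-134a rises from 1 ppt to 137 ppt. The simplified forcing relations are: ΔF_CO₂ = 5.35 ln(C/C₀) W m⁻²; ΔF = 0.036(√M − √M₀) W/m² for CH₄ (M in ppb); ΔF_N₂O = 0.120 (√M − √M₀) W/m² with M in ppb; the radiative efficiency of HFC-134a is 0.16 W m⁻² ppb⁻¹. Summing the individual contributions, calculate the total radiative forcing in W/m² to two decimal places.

CO₂: 5.35 × ln(732/406) = 5.35 × ln(1.80296) = 5.35 × 0.58943 = 3.1535 W/m².
CH₄: 0.036 × (√2444 − √749) = 0.036 × (49.4368 − 27.3679) = 0.036 × 22.0689 = 0.7945 W/m².
N₂O: 0.120 × (√311 − √269) = 0.120 × (17.6352 − 16.4012) = 0.120 × 1.2340 = 0.1481 W/m².
HFC-134a: Δ = 137 − 1 = 136 ppt = 0.136 ppb; ΔF = 0.16 × 0.136 = 0.0218 W/m².
Total ΔF = 3.1535 + 0.7945 + 0.1481 + 0.0218 = 4.1179 W/m².

ΔF = 4.12 W/m²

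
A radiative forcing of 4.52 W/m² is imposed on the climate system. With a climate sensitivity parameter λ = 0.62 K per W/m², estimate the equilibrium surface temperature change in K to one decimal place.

ΔT = 2.8 K

ΔT = λ ΔF = 0.62 × 4.52 = 2.8024 K.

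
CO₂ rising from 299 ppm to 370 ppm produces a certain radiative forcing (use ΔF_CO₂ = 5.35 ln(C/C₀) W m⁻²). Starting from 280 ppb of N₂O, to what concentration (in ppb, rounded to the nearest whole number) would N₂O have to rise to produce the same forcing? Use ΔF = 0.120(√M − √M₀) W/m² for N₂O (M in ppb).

M ≈ 688 ppb

CO₂ forcing: 5.35 × ln(370/299) = 5.35 × 0.213059 = 1.13987 W/m².
Set 0.120(√M − √280) = 1.13987: √M = 1.13987/0.120 + √280 = 9.4989 + 16.7332 = 26.2321.
M = (26.2321)² = 688.12 ppb.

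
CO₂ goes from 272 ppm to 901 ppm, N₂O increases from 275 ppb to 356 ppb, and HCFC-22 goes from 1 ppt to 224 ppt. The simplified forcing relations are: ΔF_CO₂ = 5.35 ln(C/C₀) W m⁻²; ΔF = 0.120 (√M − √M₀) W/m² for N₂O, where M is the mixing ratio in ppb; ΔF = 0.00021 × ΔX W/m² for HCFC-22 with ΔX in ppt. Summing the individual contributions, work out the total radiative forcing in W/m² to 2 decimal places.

CO₂: 5.35 × ln(901/272) = 5.35 × ln(3.31250) = 5.35 × 1.19770 = 6.4077 W/m².
N₂O: 0.120 × (√356 − √275) = 0.120 × (18.8680 − 16.5831) = 0.120 × 2.2849 = 0.2742 W/m².
HCFC-22: ΔF = 0.00021 × (224 − 1) = 0.00021 × 223 = 0.0468 W/m².
Total ΔF = 6.4077 + 0.2742 + 0.0468 = 6.7287 W/m².

ΔF = 6.73 W/m²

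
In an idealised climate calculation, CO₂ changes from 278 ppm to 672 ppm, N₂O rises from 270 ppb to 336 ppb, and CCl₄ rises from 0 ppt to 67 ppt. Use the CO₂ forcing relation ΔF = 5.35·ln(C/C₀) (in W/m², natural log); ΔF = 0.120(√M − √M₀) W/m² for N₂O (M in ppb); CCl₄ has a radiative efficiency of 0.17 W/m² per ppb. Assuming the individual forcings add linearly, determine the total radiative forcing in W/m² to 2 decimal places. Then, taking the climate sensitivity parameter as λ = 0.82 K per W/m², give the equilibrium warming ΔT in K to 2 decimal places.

ΔF = 4.96 W/m²; ΔT = 4.07 K

CO₂: 5.35 × ln(672/278) = 5.35 × ln(2.41727) = 5.35 × 0.88264 = 4.7221 W/m².
N₂O: 0.120 × (√336 − √270) = 0.120 × (18.3303 − 16.4317) = 0.120 × 1.8986 = 0.2278 W/m².
CCl₄: Δ = 67 − 0 = 67 ppt = 0.067 ppb; ΔF = 0.17 × 0.067 = 0.0114 W/m².
Total ΔF = 4.7221 + 0.2278 + 0.0114 = 4.9613 W/m².
ΔT = λ ΔF = 0.82 × 4.96 = 4.0672 K.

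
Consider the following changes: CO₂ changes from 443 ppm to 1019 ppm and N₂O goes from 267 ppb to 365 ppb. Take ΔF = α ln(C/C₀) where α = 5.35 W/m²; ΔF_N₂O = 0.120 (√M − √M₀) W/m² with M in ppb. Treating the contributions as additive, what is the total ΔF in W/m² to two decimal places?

ΔF = 4.79 W/m²

CO₂: 5.35 × ln(1019/443) = 5.35 × ln(2.30023) = 5.35 × 0.83301 = 4.4566 W/m².
N₂O: 0.120 × (√365 − √267) = 0.120 × (19.1050 − 16.3401) = 0.120 × 2.7649 = 0.3318 W/m².
Total ΔF = 4.4566 + 0.3318 = 4.7884 W/m².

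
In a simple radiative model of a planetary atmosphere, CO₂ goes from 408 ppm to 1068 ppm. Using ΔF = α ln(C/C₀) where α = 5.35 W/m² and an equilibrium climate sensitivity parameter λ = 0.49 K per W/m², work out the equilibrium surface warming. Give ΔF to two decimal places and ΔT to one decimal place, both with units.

CO₂: 5.35 × ln(1068/408) = 5.35 × ln(2.61765) = 5.35 × 0.96228 = 5.1482 W/m².
ΔT = λ ΔF = 0.49 × 5.15 = 2.5235 K.

ΔF = 5.15 W/m²; ΔT = 2.5 K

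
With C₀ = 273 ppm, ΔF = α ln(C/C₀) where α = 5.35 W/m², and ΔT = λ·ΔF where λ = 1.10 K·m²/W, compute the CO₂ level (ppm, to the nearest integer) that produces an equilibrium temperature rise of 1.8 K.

C ≈ 371 ppm

Required forcing: ΔF = ΔT/λ = 1.8/1.10 = 1.6364 W/m².
Then ln(C/273) = ΔF/5.35 = 1.6364/5.35 = 0.30587.
So C = 273 × e^0.30587 = 273 × 1.35781 = 370.68 ppm.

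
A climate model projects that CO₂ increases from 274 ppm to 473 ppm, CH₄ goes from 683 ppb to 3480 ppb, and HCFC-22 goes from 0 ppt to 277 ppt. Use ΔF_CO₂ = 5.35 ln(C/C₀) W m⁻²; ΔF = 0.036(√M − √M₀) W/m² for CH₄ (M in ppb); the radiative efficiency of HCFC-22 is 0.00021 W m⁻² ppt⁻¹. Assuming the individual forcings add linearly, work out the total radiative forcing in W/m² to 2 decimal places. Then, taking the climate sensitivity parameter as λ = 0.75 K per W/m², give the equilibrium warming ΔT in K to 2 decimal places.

CO₂: 5.35 × ln(473/274) = 5.35 × ln(1.72628) = 5.35 × 0.54597 = 2.9209 W/m².
CH₄: 0.036 × (√3480 − √683) = 0.036 × (58.9915 − 26.1343) = 0.036 × 32.8572 = 1.1829 W/m².
HCFC-22: ΔF = 0.00021 × (277 − 0) = 0.00021 × 277 = 0.0582 W/m².
Total ΔF = 2.9209 + 1.1829 + 0.0582 = 4.1620 W/m².
ΔT = λ ΔF = 0.75 × 4.16 = 3.1200 K.

ΔF = 4.16 W/m²; ΔT = 3.12 K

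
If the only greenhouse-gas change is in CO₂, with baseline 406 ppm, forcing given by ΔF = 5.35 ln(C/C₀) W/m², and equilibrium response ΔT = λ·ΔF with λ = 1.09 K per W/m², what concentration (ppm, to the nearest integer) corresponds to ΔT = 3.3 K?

Required forcing: ΔF = ΔT/λ = 3.3/1.09 = 3.0275 W/m².
Then ln(C/406) = ΔF/5.35 = 3.0275/5.35 = 0.56589.
So C = 406 × e^0.56589 = 406 × 1.76101 = 714.97 ppm.

C ≈ 715 ppm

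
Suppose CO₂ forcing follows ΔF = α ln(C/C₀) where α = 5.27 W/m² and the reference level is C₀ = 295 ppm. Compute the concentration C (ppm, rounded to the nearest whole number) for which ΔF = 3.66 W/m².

C ≈ 591 ppm

Set 5.27 ln(C/295) = 3.66, so ln(C/295) = 3.66/5.27 = 0.69450.
Then C/295 = e^0.69450 = 2.00271, giving C = 295 × 2.00271 = 590.80 ppm.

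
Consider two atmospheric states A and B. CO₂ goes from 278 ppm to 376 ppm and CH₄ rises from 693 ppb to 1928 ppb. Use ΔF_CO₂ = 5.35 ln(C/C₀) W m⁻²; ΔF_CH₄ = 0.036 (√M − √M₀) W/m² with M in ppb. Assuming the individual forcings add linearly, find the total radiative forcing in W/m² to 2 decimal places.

CO₂: 5.35 × ln(376/278) = 5.35 × ln(1.35252) = 5.35 × 0.30197 = 1.6155 W/m².
CH₄: 0.036 × (√1928 − √693) = 0.036 × (43.9090 − 26.3249) = 0.036 × 17.5841 = 0.6330 W/m².
Total ΔF = 1.6155 + 0.6330 = 2.2485 W/m².

ΔF = 2.25 W/m²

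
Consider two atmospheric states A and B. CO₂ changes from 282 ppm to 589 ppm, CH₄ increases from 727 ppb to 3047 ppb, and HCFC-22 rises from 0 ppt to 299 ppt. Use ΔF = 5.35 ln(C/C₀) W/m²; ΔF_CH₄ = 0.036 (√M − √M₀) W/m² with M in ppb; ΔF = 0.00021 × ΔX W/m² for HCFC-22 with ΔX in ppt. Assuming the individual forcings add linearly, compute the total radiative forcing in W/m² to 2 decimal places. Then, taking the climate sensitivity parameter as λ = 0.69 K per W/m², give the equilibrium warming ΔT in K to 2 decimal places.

CO₂: 5.35 × ln(589/282) = 5.35 × ln(2.08865) = 5.35 × 0.73652 = 3.9404 W/m².
CH₄: 0.036 × (√3047 − √727) = 0.036 × (55.1996 − 26.9629) = 0.036 × 28.2367 = 1.0165 W/m².
HCFC-22: ΔF = 0.00021 × (299 − 0) = 0.00021 × 299 = 0.0628 W/m².
Total ΔF = 3.9404 + 1.0165 + 0.0628 = 5.0197 W/m².
ΔT = λ ΔF = 0.69 × 5.02 = 3.4638 K.

ΔF = 5.02 W/m²; ΔT = 3.46 K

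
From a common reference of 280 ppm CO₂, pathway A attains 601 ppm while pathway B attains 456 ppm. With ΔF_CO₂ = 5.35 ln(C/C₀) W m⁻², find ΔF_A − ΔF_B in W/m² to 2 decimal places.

ΔF_A = 5.35 ln(601/280) = 5.35 × 0.76381 = 4.0864 W/m².
ΔF_B = 5.35 ln(456/280) = 5.35 × 0.48770 = 2.6092 W/m².
Difference: 4.0864 − 2.6092 = 1.4772 W/m².

ΔF_A − ΔF_B = 1.48 W/m²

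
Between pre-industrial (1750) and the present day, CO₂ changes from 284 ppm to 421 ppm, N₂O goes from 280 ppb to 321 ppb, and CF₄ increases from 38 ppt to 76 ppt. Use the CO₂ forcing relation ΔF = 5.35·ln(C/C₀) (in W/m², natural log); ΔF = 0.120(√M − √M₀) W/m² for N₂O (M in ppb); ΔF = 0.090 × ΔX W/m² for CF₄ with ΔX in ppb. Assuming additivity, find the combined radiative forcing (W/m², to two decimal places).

ΔF = 2.25 W/m²

CO₂: 5.35 × ln(421/284) = 5.35 × ln(1.48239) = 5.35 × 0.39366 = 2.1061 W/m².
N₂O: 0.120 × (√321 − √280) = 0.120 × (17.9165 − 16.7332) = 0.120 × 1.1833 = 0.1420 W/m².
CF₄: Δ = 76 − 38 = 38 ppt = 0.038 ppb; ΔF = 0.090 × 0.038 = 0.0034 W/m².
Total ΔF = 2.1061 + 0.1420 + 0.0034 = 2.2515 W/m².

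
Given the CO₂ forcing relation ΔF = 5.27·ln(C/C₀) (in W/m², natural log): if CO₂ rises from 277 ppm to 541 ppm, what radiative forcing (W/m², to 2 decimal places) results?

CO₂: 5.27 × ln(541/277) = 5.27 × ln(1.95307) = 5.27 × 0.66940 = 3.5277 W/m².

ΔF = 3.53 W/m²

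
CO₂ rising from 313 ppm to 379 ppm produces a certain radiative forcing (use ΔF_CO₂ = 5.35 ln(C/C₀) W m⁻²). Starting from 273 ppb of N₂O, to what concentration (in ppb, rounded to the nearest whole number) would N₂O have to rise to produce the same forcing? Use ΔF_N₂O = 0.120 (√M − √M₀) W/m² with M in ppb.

CO₂ forcing: 5.35 × ln(379/313) = 5.35 × 0.191333 = 1.02363 W/m².
Set 0.120(√M − √273) = 1.02363: √M = 1.02363/0.120 + √273 = 8.5303 + 16.5227 = 25.0530.
M = (25.0530)² = 627.65 ppb.

M ≈ 628 ppb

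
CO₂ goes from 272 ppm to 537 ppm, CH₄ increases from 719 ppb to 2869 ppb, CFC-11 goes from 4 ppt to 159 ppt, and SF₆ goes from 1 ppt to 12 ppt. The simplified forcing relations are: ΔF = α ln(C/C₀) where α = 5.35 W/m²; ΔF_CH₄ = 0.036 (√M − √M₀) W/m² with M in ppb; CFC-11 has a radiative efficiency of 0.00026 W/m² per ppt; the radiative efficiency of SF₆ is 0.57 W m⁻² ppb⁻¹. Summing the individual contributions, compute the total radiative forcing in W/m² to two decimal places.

ΔF = 4.65 W/m²

CO₂: 5.35 × ln(537/272) = 5.35 × ln(1.97426) = 5.35 × 0.68019 = 3.6390 W/m².
CH₄: 0.036 × (√2869 − √719) = 0.036 × (53.5630 − 26.8142) = 0.036 × 26.7488 = 0.9630 W/m².
CFC-11: ΔF = 0.00026 × (159 − 4) = 0.00026 × 155 = 0.0403 W/m².
SF₆: Δ = 12 − 1 = 11 ppt = 0.011 ppb; ΔF = 0.57 × 0.011 = 0.0063 W/m².
Total ΔF = 3.6390 + 0.9630 + 0.0403 + 0.0063 = 4.6486 W/m².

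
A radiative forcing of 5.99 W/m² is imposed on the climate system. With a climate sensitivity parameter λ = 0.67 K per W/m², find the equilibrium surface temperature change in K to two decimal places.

ΔT = λ ΔF = 0.67 × 5.99 = 4.0133 K.

ΔT = 4.01 K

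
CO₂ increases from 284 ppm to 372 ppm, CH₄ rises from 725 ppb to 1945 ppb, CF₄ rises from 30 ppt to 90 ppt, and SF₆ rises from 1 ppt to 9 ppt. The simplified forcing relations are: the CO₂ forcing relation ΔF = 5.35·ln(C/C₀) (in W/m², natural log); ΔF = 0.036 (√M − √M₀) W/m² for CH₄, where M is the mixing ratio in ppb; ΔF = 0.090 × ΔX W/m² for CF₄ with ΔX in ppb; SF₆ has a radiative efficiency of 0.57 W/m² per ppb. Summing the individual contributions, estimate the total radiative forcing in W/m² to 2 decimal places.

CO₂: 5.35 × ln(372/284) = 5.35 × ln(1.30986) = 5.35 × 0.26992 = 1.4441 W/m².
CH₄: 0.036 × (√1945 − √725) = 0.036 × (44.1022 − 26.9258) = 0.036 × 17.1764 = 0.6184 W/m².
CF₄: Δ = 90 − 30 = 60 ppt = 0.060 ppb; ΔF = 0.090 × 0.060 = 0.0054 W/m².
SF₆: Δ = 9 − 1 = 8 ppt = 0.008 ppb; ΔF = 0.57 × 0.008 = 0.0046 W/m².
Total ΔF = 1.4441 + 0.6184 + 0.0054 + 0.0046 = 2.0725 W/m².

ΔF = 2.07 W/m²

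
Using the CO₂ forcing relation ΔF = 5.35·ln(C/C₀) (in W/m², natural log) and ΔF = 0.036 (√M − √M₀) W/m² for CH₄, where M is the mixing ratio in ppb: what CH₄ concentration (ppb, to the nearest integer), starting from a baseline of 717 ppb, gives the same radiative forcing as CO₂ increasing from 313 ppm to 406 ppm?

CO₂ forcing: 5.35 × ln(406/313) = 5.35 × 0.260150 = 1.39180 W/m².
Set 0.036(√M − √717) = 1.39180: √M = 1.39180/0.036 + √717 = 38.6611 + 26.7769 = 65.4380.
M = (65.4380)² = 4282.13 ppb.

M ≈ 4282 ppb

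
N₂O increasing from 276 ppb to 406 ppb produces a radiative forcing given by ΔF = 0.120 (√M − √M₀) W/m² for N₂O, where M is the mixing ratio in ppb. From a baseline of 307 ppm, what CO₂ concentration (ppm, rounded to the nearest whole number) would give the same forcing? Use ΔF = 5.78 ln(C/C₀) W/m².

N₂O forcing: 0.120 × (√406 − √276) = 0.120 × (20.1494 − 16.6132) = 0.120 × 3.5362 = 0.42434 W/m².
Set 5.78 ln(C/307) = 0.42434: ln(C/307) = 0.42434/5.78 = 0.07342, so C = 307 × e^0.07342 = 307 × 1.07618 = 330.39 ppm.

C ≈ 330 ppm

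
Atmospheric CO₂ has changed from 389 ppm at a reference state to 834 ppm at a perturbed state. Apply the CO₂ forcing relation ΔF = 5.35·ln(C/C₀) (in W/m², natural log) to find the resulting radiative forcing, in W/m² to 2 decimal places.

CO₂: 5.35 × ln(834/389) = 5.35 × ln(2.14396) = 5.35 × 0.76265 = 4.0802 W/m².

ΔF = 4.08 W/m²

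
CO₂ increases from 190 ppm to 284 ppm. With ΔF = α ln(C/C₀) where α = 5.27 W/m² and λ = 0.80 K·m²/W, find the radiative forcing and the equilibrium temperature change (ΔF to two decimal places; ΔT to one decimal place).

CO₂: 5.27 × ln(284/190) = 5.27 × ln(1.49474) = 5.27 × 0.40195 = 2.1183 W/m².
ΔT = λ ΔF = 0.80 × 2.12 = 1.6960 K.

ΔF = 2.12 W/m²; ΔT = 1.7 K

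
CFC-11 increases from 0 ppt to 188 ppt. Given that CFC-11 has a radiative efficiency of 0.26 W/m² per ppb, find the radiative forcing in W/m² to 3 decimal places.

CFC-11: Δ = 188 − 0 = 188 ppt = 0.188 ppb; ΔF = 0.26 × 0.188 = 0.0489 W/m².

ΔF = 0.049 W/m²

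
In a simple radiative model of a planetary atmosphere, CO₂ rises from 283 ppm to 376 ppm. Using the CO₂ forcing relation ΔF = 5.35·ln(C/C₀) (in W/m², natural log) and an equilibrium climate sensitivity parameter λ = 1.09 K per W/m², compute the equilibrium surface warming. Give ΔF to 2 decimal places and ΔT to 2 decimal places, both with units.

ΔF = 1.52 W/m²; ΔT = 1.66 K

CO₂: 5.35 × ln(376/283) = 5.35 × ln(1.32862) = 5.35 × 0.28414 = 1.5201 W/m².
ΔT = λ ΔF = 1.09 × 1.52 = 1.6568 K.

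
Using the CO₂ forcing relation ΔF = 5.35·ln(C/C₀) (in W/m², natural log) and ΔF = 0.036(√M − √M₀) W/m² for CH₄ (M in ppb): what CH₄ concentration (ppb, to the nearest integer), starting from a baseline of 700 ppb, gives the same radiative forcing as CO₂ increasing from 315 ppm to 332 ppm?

CO₂ forcing: 5.35 × ln(332/315) = 5.35 × 0.052562 = 0.28121 W/m².
Set 0.036(√M − √700) = 0.28121: √M = 0.28121/0.036 + √700 = 7.8114 + 26.4575 = 34.2689.
M = (34.2689)² = 1174.36 ppb.

M ≈ 1174 ppb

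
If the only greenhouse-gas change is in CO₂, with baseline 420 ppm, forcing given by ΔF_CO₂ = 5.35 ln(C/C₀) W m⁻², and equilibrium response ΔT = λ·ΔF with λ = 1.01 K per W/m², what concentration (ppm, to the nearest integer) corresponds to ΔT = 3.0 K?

C ≈ 732 ppm

Required forcing: ΔF = ΔT/λ = 3.0/1.01 = 2.9703 W/m².
Then ln(C/420) = ΔF/5.35 = 2.9703/5.35 = 0.55520.
So C = 420 × e^0.55520 = 420 × 1.74229 = 731.76 ppm.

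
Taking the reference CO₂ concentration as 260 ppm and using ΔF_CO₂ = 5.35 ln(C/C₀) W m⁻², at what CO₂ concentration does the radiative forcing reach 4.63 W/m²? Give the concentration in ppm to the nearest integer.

C ≈ 618 ppm

Set 5.35 ln(C/260) = 4.63, so ln(C/260) = 4.63/5.35 = 0.86542.
Then C/260 = e^0.86542 = 2.37600, giving C = 260 × 2.37600 = 617.76 ppm.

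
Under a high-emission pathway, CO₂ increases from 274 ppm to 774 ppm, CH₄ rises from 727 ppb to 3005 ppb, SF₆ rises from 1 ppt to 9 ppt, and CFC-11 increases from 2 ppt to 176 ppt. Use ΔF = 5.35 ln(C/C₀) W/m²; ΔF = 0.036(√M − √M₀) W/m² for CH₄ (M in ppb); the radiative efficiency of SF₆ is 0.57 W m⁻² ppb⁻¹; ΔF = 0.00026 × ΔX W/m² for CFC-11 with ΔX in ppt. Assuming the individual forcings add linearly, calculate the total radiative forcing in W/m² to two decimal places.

CO₂: 5.35 × ln(774/274) = 5.35 × ln(2.82482) = 5.35 × 1.03844 = 5.5557 W/m².
CH₄: 0.036 × (√3005 − √727) = 0.036 × (54.8179 − 26.9629) = 0.036 × 27.8550 = 1.0028 W/m².
SF₆: Δ = 9 − 1 = 8 ppt = 0.008 ppb; ΔF = 0.57 × 0.008 = 0.0046 W/m².
CFC-11: ΔF = 0.00026 × (176 − 2) = 0.00026 × 174 = 0.0452 W/m².
Total ΔF = 5.5557 + 1.0028 + 0.0046 + 0.0452 = 6.6083 W/m².

ΔF = 6.61 W/m²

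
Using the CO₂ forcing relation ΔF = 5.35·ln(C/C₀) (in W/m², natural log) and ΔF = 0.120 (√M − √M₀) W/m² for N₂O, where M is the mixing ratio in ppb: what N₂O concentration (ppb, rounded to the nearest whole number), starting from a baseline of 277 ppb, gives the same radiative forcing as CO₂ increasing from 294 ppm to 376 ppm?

CO₂ forcing: 5.35 × ln(376/294) = 5.35 × 0.246009 = 1.31615 W/m².
Set 0.120(√M − √277) = 1.31615: √M = 1.31615/0.120 + √277 = 10.9679 + 16.6433 = 27.6112.
M = (27.6112)² = 762.38 ppb.

M ≈ 762 ppb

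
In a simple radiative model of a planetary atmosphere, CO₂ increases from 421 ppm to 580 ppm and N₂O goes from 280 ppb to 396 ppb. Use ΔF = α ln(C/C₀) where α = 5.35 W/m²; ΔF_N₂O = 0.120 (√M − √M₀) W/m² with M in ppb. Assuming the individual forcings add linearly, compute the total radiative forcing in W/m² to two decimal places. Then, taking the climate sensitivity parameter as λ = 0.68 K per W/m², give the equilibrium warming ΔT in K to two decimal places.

CO₂: 5.35 × ln(580/421) = 5.35 × ln(1.37767) = 5.35 × 0.32039 = 1.7141 W/m².
N₂O: 0.120 × (√396 − √280) = 0.120 × (19.8997 − 16.7332) = 0.120 × 3.1665 = 0.3800 W/m².
Total ΔF = 1.7141 + 0.3800 = 2.0941 W/m².
ΔT = λ ΔF = 0.68 × 2.09 = 1.4212 K.

ΔF = 2.09 W/m²; ΔT = 1.42 K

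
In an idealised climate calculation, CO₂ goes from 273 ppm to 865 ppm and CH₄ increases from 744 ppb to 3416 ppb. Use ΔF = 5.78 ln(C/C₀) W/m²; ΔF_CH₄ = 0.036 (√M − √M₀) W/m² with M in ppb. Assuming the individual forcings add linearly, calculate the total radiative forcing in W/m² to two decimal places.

ΔF = 7.79 W/m²

CO₂: 5.78 × ln(865/273) = 5.78 × ln(3.16850) = 5.78 × 1.15326 = 6.6658 W/m².
CH₄: 0.036 × (√3416 − √744) = 0.036 × (58.4466 − 27.2764) = 0.036 × 31.1702 = 1.1221 W/m².
Total ΔF = 6.6658 + 1.1221 = 7.7879 W/m².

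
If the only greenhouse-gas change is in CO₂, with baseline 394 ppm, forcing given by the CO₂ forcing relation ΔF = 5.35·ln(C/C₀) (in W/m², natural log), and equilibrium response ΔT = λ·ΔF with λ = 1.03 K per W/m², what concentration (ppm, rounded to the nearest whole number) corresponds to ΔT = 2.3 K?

Required forcing: ΔF = ΔT/λ = 2.3/1.03 = 2.2330 W/m².
Then ln(C/394) = ΔF/5.35 = 2.2330/5.35 = 0.41738.
So C = 394 × e^0.41738 = 394 × 1.51798 = 598.08 ppm.

C ≈ 598 ppm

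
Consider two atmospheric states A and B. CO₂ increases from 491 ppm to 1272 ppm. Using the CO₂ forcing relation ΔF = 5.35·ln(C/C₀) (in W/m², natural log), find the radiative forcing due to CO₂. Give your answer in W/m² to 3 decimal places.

ΔF = 5.093 W/m²

CO₂ absorption bands are partially saturated, so forcing scales with the logarithm of the concentration ratio.
CO₂: 5.35 × ln(1272/491) = 5.35 × ln(2.59063) = 5.35 × 0.95190 = 5.0927 W/m².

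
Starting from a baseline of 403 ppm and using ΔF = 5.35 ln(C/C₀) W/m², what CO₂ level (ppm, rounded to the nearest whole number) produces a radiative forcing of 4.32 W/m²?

C ≈ 904 ppm

Set 5.35 ln(C/403) = 4.32, so ln(C/403) = 4.32/5.35 = 0.80748.
Then C/403 = e^0.80748 = 2.24225, giving C = 403 × 2.24225 = 903.63 ppm.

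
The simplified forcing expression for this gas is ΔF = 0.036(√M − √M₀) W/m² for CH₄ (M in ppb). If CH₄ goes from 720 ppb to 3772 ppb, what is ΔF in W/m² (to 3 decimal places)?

ΔF = 1.245 W/m²

CH₄: 0.036 × (√3772 − √720) = 0.036 × (61.4166 − 26.8328) = 0.036 × 34.5838 = 1.2450 W/m².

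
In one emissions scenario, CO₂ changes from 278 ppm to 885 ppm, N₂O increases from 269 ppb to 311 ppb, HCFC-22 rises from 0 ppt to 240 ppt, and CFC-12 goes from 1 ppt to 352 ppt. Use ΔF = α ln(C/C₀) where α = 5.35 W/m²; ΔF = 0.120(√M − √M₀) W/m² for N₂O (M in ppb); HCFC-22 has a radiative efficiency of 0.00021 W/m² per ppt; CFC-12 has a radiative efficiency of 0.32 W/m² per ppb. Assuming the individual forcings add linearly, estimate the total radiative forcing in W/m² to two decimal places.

CO₂: 5.35 × ln(885/278) = 5.35 × ln(3.18345) = 5.35 × 1.15797 = 6.1951 W/m².
N₂O: 0.120 × (√311 − √269) = 0.120 × (17.6352 − 16.4012) = 0.120 × 1.2340 = 0.1481 W/m².
HCFC-22: ΔF = 0.00021 × (240 − 0) = 0.00021 × 240 = 0.0504 W/m².
CFC-12: Δ = 352 − 1 = 351 ppt = 0.351 ppb; ΔF = 0.32 × 0.351 = 0.1123 W/m².
Total ΔF = 6.1951 + 0.1481 + 0.0504 + 0.1123 = 6.5059 W/m².

ΔF = 6.51 W/m²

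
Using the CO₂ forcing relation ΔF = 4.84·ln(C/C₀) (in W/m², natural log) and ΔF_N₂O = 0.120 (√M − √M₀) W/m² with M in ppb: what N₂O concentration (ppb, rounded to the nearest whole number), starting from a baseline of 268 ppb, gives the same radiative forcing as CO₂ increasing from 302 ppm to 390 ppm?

CO₂ forcing: 4.84 × ln(390/302) = 4.84 × 0.255720 = 1.23768 W/m².
Set 0.120(√M − √268) = 1.23768: √M = 1.23768/0.120 + √268 = 10.3140 + 16.3707 = 26.6847.
M = (26.6847)² = 712.07 ppb.

M ≈ 712 ppb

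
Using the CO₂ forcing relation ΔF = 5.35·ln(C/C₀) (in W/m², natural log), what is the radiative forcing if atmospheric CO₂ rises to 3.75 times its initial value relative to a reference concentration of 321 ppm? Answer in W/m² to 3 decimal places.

ΔF = 7.071 W/m²

Because the forcing depends only on the ratio C/C₀, the initial concentration does not enter.
ΔF = 5.35 × ln(3.75) = 5.35 × 1.32176 = 7.0714 W/m².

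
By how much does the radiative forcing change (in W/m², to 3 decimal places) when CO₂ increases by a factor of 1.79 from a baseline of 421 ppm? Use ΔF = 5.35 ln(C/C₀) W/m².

Because the forcing depends only on the ratio C/C₀, the initial concentration does not enter.
ΔF = 5.35 × ln(1.79) = 5.35 × 0.58222 = 3.1149 W/m².

ΔF = 3.115 W/m²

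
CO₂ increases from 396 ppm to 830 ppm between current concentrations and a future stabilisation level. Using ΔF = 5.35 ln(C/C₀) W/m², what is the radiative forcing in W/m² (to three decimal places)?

CO₂: 5.35 × ln(830/396) = 5.35 × ln(2.09596) = 5.35 × 0.74001 = 3.9591 W/m².

ΔF = 3.959 W/m²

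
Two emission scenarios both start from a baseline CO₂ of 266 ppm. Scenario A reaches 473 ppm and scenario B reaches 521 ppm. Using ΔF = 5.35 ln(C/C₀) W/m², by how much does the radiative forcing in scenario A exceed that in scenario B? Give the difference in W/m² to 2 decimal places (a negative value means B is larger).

ΔF_A − ΔF_B = -0.52 W/m²

ΔF_A = 5.35 ln(473/266) = 5.35 × 0.57560 = 3.0795 W/m².
ΔF_B = 5.35 ln(521/266) = 5.35 × 0.67225 = 3.5965 W/m².
Difference: 3.0795 − 3.5965 = -0.5170 W/m².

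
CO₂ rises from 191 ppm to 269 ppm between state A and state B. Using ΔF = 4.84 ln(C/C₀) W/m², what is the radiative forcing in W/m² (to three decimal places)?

CO₂: 4.84 × ln(269/191) = 4.84 × ln(1.40838) = 4.84 × 0.34244 = 1.6574 W/m².

ΔF = 1.657 W/m²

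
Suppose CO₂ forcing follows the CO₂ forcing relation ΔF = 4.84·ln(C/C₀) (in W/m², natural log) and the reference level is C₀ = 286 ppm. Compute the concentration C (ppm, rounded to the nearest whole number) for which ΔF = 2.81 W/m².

C ≈ 511 ppm

Set 4.84 ln(C/286) = 2.81, so ln(C/286) = 2.81/4.84 = 0.58058.
Then C/286 = e^0.58058 = 1.78707, giving C = 286 × 1.78707 = 511.10 ppm.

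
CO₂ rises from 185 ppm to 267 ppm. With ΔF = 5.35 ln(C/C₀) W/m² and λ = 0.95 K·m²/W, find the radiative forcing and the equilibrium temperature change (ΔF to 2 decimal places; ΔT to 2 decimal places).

ΔF = 1.96 W/m²; ΔT = 1.86 K

CO₂: 5.35 × ln(267/185) = 5.35 × ln(1.44324) = 5.35 × 0.36689 = 1.9629 W/m².
ΔT = λ ΔF = 0.95 × 1.96 = 1.8620 K.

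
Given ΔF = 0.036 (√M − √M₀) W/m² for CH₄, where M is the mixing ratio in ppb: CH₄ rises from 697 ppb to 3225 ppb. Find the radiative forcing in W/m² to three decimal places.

CH₄: 0.036 × (√3225 − √697) = 0.036 × (56.7891 − 26.4008) = 0.036 × 30.3883 = 1.0940 W/m².

ΔF = 1.094 W/m²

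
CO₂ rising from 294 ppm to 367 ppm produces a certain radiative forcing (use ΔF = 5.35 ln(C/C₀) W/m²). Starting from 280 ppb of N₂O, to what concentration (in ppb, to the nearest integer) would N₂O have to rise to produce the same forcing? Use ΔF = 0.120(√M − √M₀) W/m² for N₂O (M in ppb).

CO₂ forcing: 5.35 × ln(367/294) = 5.35 × 0.221782 = 1.18653 W/m².
Set 0.120(√M − √280) = 1.18653: √M = 1.18653/0.120 + √280 = 9.8878 + 16.7332 = 26.6210.
M = (26.6210)² = 708.68 ppb.

M ≈ 709 ppb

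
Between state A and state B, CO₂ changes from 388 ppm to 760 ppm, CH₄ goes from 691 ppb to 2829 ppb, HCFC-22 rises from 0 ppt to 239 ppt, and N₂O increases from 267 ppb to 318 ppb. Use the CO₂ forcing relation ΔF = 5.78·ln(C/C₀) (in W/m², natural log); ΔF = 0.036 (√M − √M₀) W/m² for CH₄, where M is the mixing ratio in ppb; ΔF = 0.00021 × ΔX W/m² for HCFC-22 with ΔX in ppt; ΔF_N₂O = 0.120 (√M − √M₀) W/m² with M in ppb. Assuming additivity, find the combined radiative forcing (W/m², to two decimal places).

ΔF = 5.08 W/m²

CO₂: 5.78 × ln(760/388) = 5.78 × ln(1.95876) = 5.78 × 0.67231 = 3.8860 W/m².
CH₄: 0.036 × (√2829 − √691) = 0.036 × (53.1883 − 26.2869) = 0.036 × 26.9014 = 0.9685 W/m².
HCFC-22: ΔF = 0.00021 × (239 − 0) = 0.00021 × 239 = 0.0502 W/m².
N₂O: 0.120 × (√318 − √267) = 0.120 × (17.8326 − 16.3401) = 0.120 × 1.4925 = 0.1791 W/m².
Total ΔF = 3.8860 + 0.9685 + 0.0502 + 0.1791 = 5.0838 W/m².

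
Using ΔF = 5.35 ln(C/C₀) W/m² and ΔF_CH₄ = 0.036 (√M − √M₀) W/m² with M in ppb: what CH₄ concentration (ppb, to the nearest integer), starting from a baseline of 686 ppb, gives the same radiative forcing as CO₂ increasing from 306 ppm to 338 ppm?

CO₂ forcing: 5.35 × ln(338/306) = 5.35 × 0.099461 = 0.53212 W/m².
Set 0.036(√M − √686) = 0.53212: √M = 0.53212/0.036 + √686 = 14.7811 + 26.1916 = 40.9727.
M = (40.9727)² = 1678.76 ppb.

M ≈ 1679 ppb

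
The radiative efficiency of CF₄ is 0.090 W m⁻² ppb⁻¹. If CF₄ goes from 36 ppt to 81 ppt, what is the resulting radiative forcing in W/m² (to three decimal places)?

CF₄: Δ = 81 − 36 = 45 ppt = 0.045 ppb; ΔF = 0.090 × 0.045 = 0.0041 W/m².

ΔF = 0.004 W/m²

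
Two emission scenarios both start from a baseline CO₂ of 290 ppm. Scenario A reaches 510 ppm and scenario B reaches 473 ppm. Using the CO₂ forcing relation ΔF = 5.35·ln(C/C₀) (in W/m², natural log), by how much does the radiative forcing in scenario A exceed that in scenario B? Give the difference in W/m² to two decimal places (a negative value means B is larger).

ΔF_A = 5.35 ln(510/290) = 5.35 × 0.56453 = 3.0202 W/m².
ΔF_B = 5.35 ln(473/290) = 5.35 × 0.48921 = 2.6173 W/m².
Difference: 3.0202 − 2.6173 = 0.4029 W/m².

ΔF_A − ΔF_B = 0.40 W/m²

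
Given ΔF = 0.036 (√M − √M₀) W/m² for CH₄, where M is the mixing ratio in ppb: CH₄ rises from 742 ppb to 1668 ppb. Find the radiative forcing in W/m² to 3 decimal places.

CH₄: 0.036 × (√1668 − √742) = 0.036 × (40.8412 − 27.2397) = 0.036 × 13.6015 = 0.4897 W/m².

ΔF = 0.490 W/m²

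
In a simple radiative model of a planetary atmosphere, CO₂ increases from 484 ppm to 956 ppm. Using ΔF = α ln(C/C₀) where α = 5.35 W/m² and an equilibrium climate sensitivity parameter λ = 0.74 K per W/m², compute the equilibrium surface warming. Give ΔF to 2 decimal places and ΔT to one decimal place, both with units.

CO₂: 5.35 × ln(956/484) = 5.35 × ln(1.97521) = 5.35 × 0.68067 = 3.6416 W/m².
ΔT = λ ΔF = 0.74 × 3.64 = 2.6936 K.

ΔF = 3.64 W/m²; ΔT = 2.7 K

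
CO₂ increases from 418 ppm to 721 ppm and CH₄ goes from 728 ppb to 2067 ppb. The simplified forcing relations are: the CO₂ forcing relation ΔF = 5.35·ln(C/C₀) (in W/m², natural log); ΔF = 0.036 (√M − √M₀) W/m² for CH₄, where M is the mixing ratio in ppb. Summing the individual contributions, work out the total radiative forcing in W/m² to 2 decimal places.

CO₂: 5.35 × ln(721/418) = 5.35 × ln(1.72488) = 5.35 × 0.54516 = 2.9166 W/m².
CH₄: 0.036 × (√2067 − √728) = 0.036 × (45.4643 − 26.9815) = 0.036 × 18.4828 = 0.6654 W/m².
Total ΔF = 2.9166 + 0.6654 = 3.5820 W/m².

ΔF = 3.58 W/m²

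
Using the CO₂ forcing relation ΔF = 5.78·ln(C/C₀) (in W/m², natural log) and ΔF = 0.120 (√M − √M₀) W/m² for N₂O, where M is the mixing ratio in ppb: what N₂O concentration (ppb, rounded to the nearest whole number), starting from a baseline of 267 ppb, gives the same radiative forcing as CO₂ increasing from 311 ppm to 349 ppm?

M ≈ 479 ppb

CO₂ forcing: 5.78 × ln(349/311) = 5.78 × 0.115279 = 0.66631 W/m².
Set 0.120(√M − √267) = 0.66631: √M = 0.66631/0.120 + √267 = 5.5526 + 16.3401 = 21.8927.
M = (21.8927)² = 479.29 ppb.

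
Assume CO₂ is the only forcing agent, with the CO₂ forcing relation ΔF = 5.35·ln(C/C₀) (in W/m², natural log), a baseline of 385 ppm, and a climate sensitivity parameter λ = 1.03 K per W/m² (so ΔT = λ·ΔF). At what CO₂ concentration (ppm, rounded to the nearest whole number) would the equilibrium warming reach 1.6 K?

Required forcing: ΔF = ΔT/λ = 1.6/1.03 = 1.5534 W/m².
Then ln(C/385) = ΔF/5.35 = 1.5534/5.35 = 0.29036.
So C = 385 × e^0.29036 = 385 × 1.33691 = 514.71 ppm.

C ≈ 515 ppm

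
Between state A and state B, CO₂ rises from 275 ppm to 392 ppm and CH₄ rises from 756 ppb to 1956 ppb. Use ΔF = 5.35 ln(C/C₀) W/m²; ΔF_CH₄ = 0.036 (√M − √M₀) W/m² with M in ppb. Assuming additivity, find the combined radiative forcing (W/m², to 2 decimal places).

CO₂: 5.35 × ln(392/275) = 5.35 × ln(1.42545) = 5.35 × 0.35449 = 1.8965 W/m².
CH₄: 0.036 × (√1956 − √756) = 0.036 × (44.2267 − 27.4955) = 0.036 × 16.7312 = 0.6023 W/m².
Total ΔF = 1.8965 + 0.6023 = 2.4988 W/m².

ΔF = 2.50 W/m²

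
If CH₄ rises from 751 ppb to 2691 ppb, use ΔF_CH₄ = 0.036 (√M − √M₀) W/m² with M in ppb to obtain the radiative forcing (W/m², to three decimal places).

CH₄: 0.036 × (√2691 − √751) = 0.036 × (51.8748 − 27.4044) = 0.036 × 24.4704 = 0.8809 W/m².

ΔF = 0.881 W/m²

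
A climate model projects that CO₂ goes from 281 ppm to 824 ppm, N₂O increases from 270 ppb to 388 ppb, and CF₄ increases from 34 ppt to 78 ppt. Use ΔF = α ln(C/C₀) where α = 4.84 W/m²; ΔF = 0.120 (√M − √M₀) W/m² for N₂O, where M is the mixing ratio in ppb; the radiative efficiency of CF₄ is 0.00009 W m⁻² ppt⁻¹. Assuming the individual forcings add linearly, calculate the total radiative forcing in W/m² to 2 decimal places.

CO₂: 4.84 × ln(824/281) = 4.84 × ln(2.93238) = 4.84 × 1.07581 = 5.2069 W/m².
N₂O: 0.120 × (√388 − √270) = 0.120 × (19.6977 − 16.4317) = 0.120 × 3.2660 = 0.3919 W/m².
CF₄: ΔF = 0.00009 × (78 − 34) = 0.00009 × 44 = 0.0040 W/m².
Total ΔF = 5.2069 + 0.3919 + 0.0040 = 5.6028 W/m².

ΔF = 5.60 W/m²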